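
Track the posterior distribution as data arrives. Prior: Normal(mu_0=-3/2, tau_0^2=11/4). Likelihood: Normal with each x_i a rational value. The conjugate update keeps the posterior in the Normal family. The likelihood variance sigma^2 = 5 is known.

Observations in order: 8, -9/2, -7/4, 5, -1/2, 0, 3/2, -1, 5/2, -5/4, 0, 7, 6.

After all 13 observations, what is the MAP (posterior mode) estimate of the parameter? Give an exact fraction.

201/163

obs 1: x=8 → posterior Normal(58/31, 55/31)
obs 2: x=-9/2 → posterior Normal(17/84, 55/42)
obs 3: x=-7/4 → posterior Normal(-43/212, 55/53)
obs 4: x=5 → posterior Normal(177/256, 55/64)
obs 5: x=-1/2 → posterior Normal(31/60, 11/15)
obs 6: x=0 → posterior Normal(155/344, 55/86)
obs 7: x=3/2 → posterior Normal(221/388, 55/97)
obs 8: x=-1 → posterior Normal(59/144, 55/108)
obs 9: x=5/2 → posterior Normal(41/68, 55/119)
obs 10: x=-5/4 → posterior Normal(29/65, 11/26)
obs 11: x=0 → posterior Normal(58/141, 55/141)
obs 12: x=7 → posterior Normal(135/152, 55/152)
obs 13: x=6 → posterior Normal(201/163, 55/163)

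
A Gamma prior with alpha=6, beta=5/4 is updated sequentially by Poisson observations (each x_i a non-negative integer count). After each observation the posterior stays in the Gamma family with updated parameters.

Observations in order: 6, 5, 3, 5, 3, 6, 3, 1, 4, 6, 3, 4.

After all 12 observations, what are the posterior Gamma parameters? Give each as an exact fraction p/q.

obs 1: x=6 → posterior Gamma(12, 9/4)
obs 2: x=5 → posterior Gamma(17, 13/4)
obs 3: x=3 → posterior Gamma(20, 17/4)
obs 4: x=5 → posterior Gamma(25, 21/4)
obs 5: x=3 → posterior Gamma(28, 25/4)
obs 6: x=6 → posterior Gamma(34, 29/4)
obs 7: x=3 → posterior Gamma(37, 33/4)
obs 8: x=1 → posterior Gamma(38, 37/4)
obs 9: x=4 → posterior Gamma(42, 41/4)
obs 10: x=6 → posterior Gamma(48, 45/4)
obs 11: x=3 → posterior Gamma(51, 49/4)
obs 12: x=4 → posterior Gamma(55, 53/4)

alpha=55, beta=53/4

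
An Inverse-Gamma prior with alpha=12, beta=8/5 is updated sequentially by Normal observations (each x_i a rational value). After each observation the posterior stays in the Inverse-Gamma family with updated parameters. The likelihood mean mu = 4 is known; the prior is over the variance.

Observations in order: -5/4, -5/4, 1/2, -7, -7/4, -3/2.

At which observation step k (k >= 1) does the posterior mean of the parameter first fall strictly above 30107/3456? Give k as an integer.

obs 1: x=-5/4 → posterior Inverse-Gamma(25/2, 2461/160)
obs 2: x=-5/4 → posterior Inverse-Gamma(13, 2333/80)
obs 3: x=1/2 → posterior Inverse-Gamma(27/2, 2823/80)
obs 4: x=-7 → posterior Inverse-Gamma(14, 7663/80)
obs 5: x=-7/4 → posterior Inverse-Gamma(29/2, 17971/160)
obs 6: x=-3/2 → posterior Inverse-Gamma(15, 20391/160)

k = 6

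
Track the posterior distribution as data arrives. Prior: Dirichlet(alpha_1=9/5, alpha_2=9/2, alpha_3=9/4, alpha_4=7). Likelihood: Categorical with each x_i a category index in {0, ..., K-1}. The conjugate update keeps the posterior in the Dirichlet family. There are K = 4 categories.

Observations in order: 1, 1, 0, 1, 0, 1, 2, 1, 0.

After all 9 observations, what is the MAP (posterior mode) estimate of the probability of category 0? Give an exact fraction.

76/411

obs 1: x=1 → posterior Dirichlet(9/5, 11/2, 9/4, 7)
obs 2: x=1 → posterior Dirichlet(9/5, 13/2, 9/4, 7)
obs 3: x=0 → posterior Dirichlet(14/5, 13/2, 9/4, 7)
obs 4: x=1 → posterior Dirichlet(14/5, 15/2, 9/4, 7)
obs 5: x=0 → posterior Dirichlet(19/5, 15/2, 9/4, 7)
obs 6: x=1 → posterior Dirichlet(19/5, 17/2, 9/4, 7)
obs 7: x=2 → posterior Dirichlet(19/5, 17/2, 13/4, 7)
obs 8: x=1 → posterior Dirichlet(19/5, 19/2, 13/4, 7)
obs 9: x=0 → posterior Dirichlet(24/5, 19/2, 13/4, 7)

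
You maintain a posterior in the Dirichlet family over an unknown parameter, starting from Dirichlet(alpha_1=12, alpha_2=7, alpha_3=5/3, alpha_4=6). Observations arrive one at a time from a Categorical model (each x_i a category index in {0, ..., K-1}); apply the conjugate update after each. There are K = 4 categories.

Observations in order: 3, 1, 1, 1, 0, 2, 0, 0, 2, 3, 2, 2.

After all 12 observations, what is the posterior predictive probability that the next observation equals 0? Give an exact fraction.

obs 1: x=3 → posterior Dirichlet(12, 7, 5/3, 7)
obs 2: x=1 → posterior Dirichlet(12, 8, 5/3, 7)
obs 3: x=1 → posterior Dirichlet(12, 9, 5/3, 7)
obs 4: x=1 → posterior Dirichlet(12, 10, 5/3, 7)
obs 5: x=0 → posterior Dirichlet(13, 10, 5/3, 7)
obs 6: x=2 → posterior Dirichlet(13, 10, 8/3, 7)
obs 7: x=0 → posterior Dirichlet(14, 10, 8/3, 7)
obs 8: x=0 → posterior Dirichlet(15, 10, 8/3, 7)
obs 9: x=2 → posterior Dirichlet(15, 10, 11/3, 7)
obs 10: x=3 → posterior Dirichlet(15, 10, 11/3, 8)
obs 11: x=2 → posterior Dirichlet(15, 10, 14/3, 8)
obs 12: x=2 → posterior Dirichlet(15, 10, 17/3, 8)

45/116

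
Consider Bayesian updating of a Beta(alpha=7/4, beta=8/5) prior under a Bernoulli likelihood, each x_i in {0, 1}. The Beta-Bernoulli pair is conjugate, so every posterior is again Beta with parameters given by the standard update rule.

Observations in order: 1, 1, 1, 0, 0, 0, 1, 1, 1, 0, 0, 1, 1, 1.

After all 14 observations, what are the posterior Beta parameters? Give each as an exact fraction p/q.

alpha=43/4, beta=33/5

obs 1: x=1 → posterior Beta(11/4, 8/5)
obs 2: x=1 → posterior Beta(15/4, 8/5)
obs 3: x=1 → posterior Beta(19/4, 8/5)
obs 4: x=0 → posterior Beta(19/4, 13/5)
obs 5: x=0 → posterior Beta(19/4, 18/5)
obs 6: x=0 → posterior Beta(19/4, 23/5)
obs 7: x=1 → posterior Beta(23/4, 23/5)
obs 8: x=1 → posterior Beta(27/4, 23/5)
obs 9: x=1 → posterior Beta(31/4, 23/5)
obs 10: x=0 → posterior Beta(31/4, 28/5)
obs 11: x=0 → posterior Beta(31/4, 33/5)
obs 12: x=1 → posterior Beta(35/4, 33/5)
obs 13: x=1 → posterior Beta(39/4, 33/5)
obs 14: x=1 → posterior Beta(43/4, 33/5)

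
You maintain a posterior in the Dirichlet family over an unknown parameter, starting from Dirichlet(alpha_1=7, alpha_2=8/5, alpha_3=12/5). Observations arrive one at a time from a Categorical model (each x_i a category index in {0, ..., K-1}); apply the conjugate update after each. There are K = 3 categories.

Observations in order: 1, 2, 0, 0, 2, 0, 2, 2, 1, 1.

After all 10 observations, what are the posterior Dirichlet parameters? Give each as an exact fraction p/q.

alpha_1=10, alpha_2=23/5, alpha_3=32/5

obs 1: x=1 → posterior Dirichlet(7, 13/5, 12/5)
obs 2: x=2 → posterior Dirichlet(7, 13/5, 17/5)
obs 3: x=0 → posterior Dirichlet(8, 13/5, 17/5)
obs 4: x=0 → posterior Dirichlet(9, 13/5, 17/5)
obs 5: x=2 → posterior Dirichlet(9, 13/5, 22/5)
obs 6: x=0 → posterior Dirichlet(10, 13/5, 22/5)
obs 7: x=2 → posterior Dirichlet(10, 13/5, 27/5)
obs 8: x=2 → posterior Dirichlet(10, 13/5, 32/5)
obs 9: x=1 → posterior Dirichlet(10, 18/5, 32/5)
obs 10: x=1 → posterior Dirichlet(10, 23/5, 32/5)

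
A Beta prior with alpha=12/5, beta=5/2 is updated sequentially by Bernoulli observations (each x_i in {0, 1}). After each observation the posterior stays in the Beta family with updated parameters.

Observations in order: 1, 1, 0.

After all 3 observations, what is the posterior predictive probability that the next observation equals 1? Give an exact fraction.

44/79

obs 1: x=1 → posterior Beta(17/5, 5/2)
obs 2: x=1 → posterior Beta(22/5, 5/2)
obs 3: x=0 → posterior Beta(22/5, 7/2)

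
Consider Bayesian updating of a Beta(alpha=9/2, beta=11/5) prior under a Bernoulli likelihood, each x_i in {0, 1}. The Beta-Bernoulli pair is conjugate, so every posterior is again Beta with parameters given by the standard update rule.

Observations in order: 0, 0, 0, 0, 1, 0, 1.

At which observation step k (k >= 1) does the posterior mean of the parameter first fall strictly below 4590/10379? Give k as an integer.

k = 4

obs 1: x=0 → posterior Beta(9/2, 16/5)
obs 2: x=0 → posterior Beta(9/2, 21/5)
obs 3: x=0 → posterior Beta(9/2, 26/5)
obs 4: x=0 → posterior Beta(9/2, 31/5)
obs 5: x=1 → posterior Beta(11/2, 31/5)
obs 6: x=0 → posterior Beta(11/2, 36/5)
obs 7: x=1 → posterior Beta(13/2, 36/5)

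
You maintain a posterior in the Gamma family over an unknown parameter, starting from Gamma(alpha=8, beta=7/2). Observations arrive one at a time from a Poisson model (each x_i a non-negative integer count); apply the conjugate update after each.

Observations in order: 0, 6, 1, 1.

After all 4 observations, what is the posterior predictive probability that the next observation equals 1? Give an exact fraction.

obs 1: x=0 → posterior Gamma(8, 9/2)
obs 2: x=6 → posterior Gamma(14, 11/2)
obs 3: x=1 → posterior Gamma(15, 13/2)
obs 4: x=1 → posterior Gamma(16, 15/2)

210189067382812500000/827240261886336764177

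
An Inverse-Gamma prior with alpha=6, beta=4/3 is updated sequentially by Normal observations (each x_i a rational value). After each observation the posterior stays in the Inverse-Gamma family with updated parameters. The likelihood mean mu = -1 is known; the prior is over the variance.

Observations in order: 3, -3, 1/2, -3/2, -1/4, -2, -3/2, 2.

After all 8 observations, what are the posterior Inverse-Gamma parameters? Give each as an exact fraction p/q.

obs 1: x=3 → posterior Inverse-Gamma(13/2, 28/3)
obs 2: x=-3 → posterior Inverse-Gamma(7, 34/3)
obs 3: x=1/2 → posterior Inverse-Gamma(15/2, 299/24)
obs 4: x=-3/2 → posterior Inverse-Gamma(8, 151/12)
obs 5: x=-1/4 → posterior Inverse-Gamma(17/2, 1235/96)
obs 6: x=-2 → posterior Inverse-Gamma(9, 1283/96)
obs 7: x=-3/2 → posterior Inverse-Gamma(19/2, 1295/96)
obs 8: x=2 → posterior Inverse-Gamma(10, 1727/96)

alpha=10, beta=1727/96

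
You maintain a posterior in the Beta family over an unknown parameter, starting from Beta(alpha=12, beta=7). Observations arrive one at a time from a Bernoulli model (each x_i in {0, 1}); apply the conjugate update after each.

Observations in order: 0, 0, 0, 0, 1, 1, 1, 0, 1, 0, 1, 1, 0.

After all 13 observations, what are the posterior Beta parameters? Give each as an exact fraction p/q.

obs 1: x=0 → posterior Beta(12, 8)
obs 2: x=0 → posterior Beta(12, 9)
obs 3: x=0 → posterior Beta(12, 10)
obs 4: x=0 → posterior Beta(12, 11)
obs 5: x=1 → posterior Beta(13, 11)
obs 6: x=1 → posterior Beta(14, 11)
obs 7: x=1 → posterior Beta(15, 11)
obs 8: x=0 → posterior Beta(15, 12)
obs 9: x=1 → posterior Beta(16, 12)
obs 10: x=0 → posterior Beta(16, 13)
obs 11: x=1 → posterior Beta(17, 13)
obs 12: x=1 → posterior Beta(18, 13)
obs 13: x=0 → posterior Beta(18, 14)

alpha=18, beta=14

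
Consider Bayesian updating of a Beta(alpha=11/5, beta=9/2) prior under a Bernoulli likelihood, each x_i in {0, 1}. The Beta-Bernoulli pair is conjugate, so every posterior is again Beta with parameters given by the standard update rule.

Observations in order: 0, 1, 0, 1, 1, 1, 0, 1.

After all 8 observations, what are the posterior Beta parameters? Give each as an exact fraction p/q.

obs 1: x=0 → posterior Beta(11/5, 11/2)
obs 2: x=1 → posterior Beta(16/5, 11/2)
obs 3: x=0 → posterior Beta(16/5, 13/2)
obs 4: x=1 → posterior Beta(21/5, 13/2)
obs 5: x=1 → posterior Beta(26/5, 13/2)
obs 6: x=1 → posterior Beta(31/5, 13/2)
obs 7: x=0 → posterior Beta(31/5, 15/2)
obs 8: x=1 → posterior Beta(36/5, 15/2)

alpha=36/5, beta=15/2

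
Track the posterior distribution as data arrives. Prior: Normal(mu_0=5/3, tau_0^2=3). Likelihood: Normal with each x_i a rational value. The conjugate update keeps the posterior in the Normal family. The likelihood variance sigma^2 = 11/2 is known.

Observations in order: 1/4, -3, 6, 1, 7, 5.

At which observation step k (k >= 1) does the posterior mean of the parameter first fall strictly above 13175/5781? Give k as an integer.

k = 6

obs 1: x=1/4 → posterior Normal(7/6, 33/17)
obs 2: x=-3 → posterior Normal(11/138, 33/23)
obs 3: x=6 → posterior Normal(227/174, 33/29)
obs 4: x=1 → posterior Normal(263/210, 33/35)
obs 5: x=7 → posterior Normal(515/246, 33/41)
obs 6: x=5 → posterior Normal(695/282, 33/47)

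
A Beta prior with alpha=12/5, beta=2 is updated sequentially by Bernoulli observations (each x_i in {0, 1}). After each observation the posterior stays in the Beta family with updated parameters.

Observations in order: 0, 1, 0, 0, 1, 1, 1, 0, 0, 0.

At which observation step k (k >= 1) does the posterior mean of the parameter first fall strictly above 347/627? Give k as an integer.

k = 7

obs 1: x=0 → posterior Beta(12/5, 3)
obs 2: x=1 → posterior Beta(17/5, 3)
obs 3: x=0 → posterior Beta(17/5, 4)
obs 4: x=0 → posterior Beta(17/5, 5)
obs 5: x=1 → posterior Beta(22/5, 5)
obs 6: x=1 → posterior Beta(27/5, 5)
obs 7: x=1 → posterior Beta(32/5, 5)
obs 8: x=0 → posterior Beta(32/5, 6)
obs 9: x=0 → posterior Beta(32/5, 7)
obs 10: x=0 → posterior Beta(32/5, 8)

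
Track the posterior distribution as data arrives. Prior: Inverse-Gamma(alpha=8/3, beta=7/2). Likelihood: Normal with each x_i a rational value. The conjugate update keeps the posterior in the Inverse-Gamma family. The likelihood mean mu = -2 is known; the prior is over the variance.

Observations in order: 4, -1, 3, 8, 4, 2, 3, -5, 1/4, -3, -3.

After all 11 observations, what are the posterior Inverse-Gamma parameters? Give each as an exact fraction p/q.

alpha=49/6, beta=4193/32

obs 1: x=4 → posterior Inverse-Gamma(19/6, 43/2)
obs 2: x=-1 → posterior Inverse-Gamma(11/3, 22)
obs 3: x=3 → posterior Inverse-Gamma(25/6, 69/2)
obs 4: x=8 → posterior Inverse-Gamma(14/3, 169/2)
obs 5: x=4 → posterior Inverse-Gamma(31/6, 205/2)
obs 6: x=2 → posterior Inverse-Gamma(17/3, 221/2)
obs 7: x=3 → posterior Inverse-Gamma(37/6, 123)
obs 8: x=-5 → posterior Inverse-Gamma(20/3, 255/2)
obs 9: x=1/4 → posterior Inverse-Gamma(43/6, 4161/32)
obs 10: x=-3 → posterior Inverse-Gamma(23/3, 4177/32)
obs 11: x=-3 → posterior Inverse-Gamma(49/6, 4193/32)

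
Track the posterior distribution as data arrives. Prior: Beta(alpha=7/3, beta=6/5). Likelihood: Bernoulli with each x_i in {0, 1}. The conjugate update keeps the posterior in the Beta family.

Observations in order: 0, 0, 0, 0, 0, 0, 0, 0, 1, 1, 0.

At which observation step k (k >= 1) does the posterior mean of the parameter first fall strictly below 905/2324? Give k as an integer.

obs 1: x=0 → posterior Beta(7/3, 11/5)
obs 2: x=0 → posterior Beta(7/3, 16/5)
obs 3: x=0 → posterior Beta(7/3, 21/5)
obs 4: x=0 → posterior Beta(7/3, 26/5)
obs 5: x=0 → posterior Beta(7/3, 31/5)
obs 6: x=0 → posterior Beta(7/3, 36/5)
obs 7: x=0 → posterior Beta(7/3, 41/5)
obs 8: x=0 → posterior Beta(7/3, 46/5)
obs 9: x=1 → posterior Beta(10/3, 46/5)
obs 10: x=1 → posterior Beta(13/3, 46/5)
obs 11: x=0 → posterior Beta(13/3, 51/5)

k = 3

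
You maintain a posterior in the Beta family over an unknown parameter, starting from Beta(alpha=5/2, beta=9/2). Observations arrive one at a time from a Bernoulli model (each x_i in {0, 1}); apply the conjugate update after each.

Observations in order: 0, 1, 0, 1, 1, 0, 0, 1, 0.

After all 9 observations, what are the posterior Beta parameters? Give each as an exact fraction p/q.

alpha=13/2, beta=19/2

obs 1: x=0 → posterior Beta(5/2, 11/2)
obs 2: x=1 → posterior Beta(7/2, 11/2)
obs 3: x=0 → posterior Beta(7/2, 13/2)
obs 4: x=1 → posterior Beta(9/2, 13/2)
obs 5: x=1 → posterior Beta(11/2, 13/2)
obs 6: x=0 → posterior Beta(11/2, 15/2)
obs 7: x=0 → posterior Beta(11/2, 17/2)
obs 8: x=1 → posterior Beta(13/2, 17/2)
obs 9: x=0 → posterior Beta(13/2, 19/2)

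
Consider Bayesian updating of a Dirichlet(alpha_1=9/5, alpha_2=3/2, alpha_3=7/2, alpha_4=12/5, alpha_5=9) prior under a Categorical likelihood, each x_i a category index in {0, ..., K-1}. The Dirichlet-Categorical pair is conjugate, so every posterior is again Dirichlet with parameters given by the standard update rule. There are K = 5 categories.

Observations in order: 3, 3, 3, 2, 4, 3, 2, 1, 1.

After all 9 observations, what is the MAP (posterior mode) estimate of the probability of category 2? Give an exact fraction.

obs 1: x=3 → posterior Dirichlet(9/5, 3/2, 7/2, 17/5, 9)
obs 2: x=3 → posterior Dirichlet(9/5, 3/2, 7/2, 22/5, 9)
obs 3: x=3 → posterior Dirichlet(9/5, 3/2, 7/2, 27/5, 9)
obs 4: x=2 → posterior Dirichlet(9/5, 3/2, 9/2, 27/5, 9)
obs 5: x=4 → posterior Dirichlet(9/5, 3/2, 9/2, 27/5, 10)
obs 6: x=3 → posterior Dirichlet(9/5, 3/2, 9/2, 32/5, 10)
obs 7: x=2 → posterior Dirichlet(9/5, 3/2, 11/2, 32/5, 10)
obs 8: x=1 → posterior Dirichlet(9/5, 5/2, 11/2, 32/5, 10)
obs 9: x=1 → posterior Dirichlet(9/5, 7/2, 11/2, 32/5, 10)

15/74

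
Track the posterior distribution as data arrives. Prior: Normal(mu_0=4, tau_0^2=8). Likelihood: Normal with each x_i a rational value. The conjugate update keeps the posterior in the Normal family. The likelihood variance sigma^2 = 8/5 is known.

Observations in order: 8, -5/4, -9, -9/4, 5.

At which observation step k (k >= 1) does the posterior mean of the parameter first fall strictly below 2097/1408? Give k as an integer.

k = 3

obs 1: x=8 → posterior Normal(22/3, 4/3)
obs 2: x=-5/4 → posterior Normal(151/44, 8/11)
obs 3: x=-9 → posterior Normal(-29/64, 1/2)
obs 4: x=-9/4 → posterior Normal(-37/42, 8/21)
obs 5: x=5 → posterior Normal(1/4, 4/13)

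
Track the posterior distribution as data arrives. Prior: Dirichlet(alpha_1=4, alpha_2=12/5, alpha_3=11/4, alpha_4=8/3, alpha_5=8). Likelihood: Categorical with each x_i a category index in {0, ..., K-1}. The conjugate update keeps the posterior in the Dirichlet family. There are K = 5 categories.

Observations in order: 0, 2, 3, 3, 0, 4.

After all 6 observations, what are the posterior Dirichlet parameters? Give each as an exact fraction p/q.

alpha_1=6, alpha_2=12/5, alpha_3=15/4, alpha_4=14/3, alpha_5=9

obs 1: x=0 → posterior Dirichlet(5, 12/5, 11/4, 8/3, 8)
obs 2: x=2 → posterior Dirichlet(5, 12/5, 15/4, 8/3, 8)
obs 3: x=3 → posterior Dirichlet(5, 12/5, 15/4, 11/3, 8)
obs 4: x=3 → posterior Dirichlet(5, 12/5, 15/4, 14/3, 8)
obs 5: x=0 → posterior Dirichlet(6, 12/5, 15/4, 14/3, 8)
obs 6: x=4 → posterior Dirichlet(6, 12/5, 15/4, 14/3, 9)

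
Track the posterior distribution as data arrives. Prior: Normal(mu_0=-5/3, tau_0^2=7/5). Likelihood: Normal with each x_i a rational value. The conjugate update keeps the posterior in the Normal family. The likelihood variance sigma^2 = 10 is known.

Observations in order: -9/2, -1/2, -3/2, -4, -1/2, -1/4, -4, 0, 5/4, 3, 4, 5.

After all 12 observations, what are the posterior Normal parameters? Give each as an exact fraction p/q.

mu_0=-146/201, tau_0^2=35/67

obs 1: x=-9/2 → posterior Normal(-689/342, 70/57)
obs 2: x=-1/2 → posterior Normal(-355/192, 35/32)
obs 3: x=-3/2 → posterior Normal(-773/426, 70/71)
obs 4: x=-4 → posterior Normal(-941/468, 35/39)
obs 5: x=-1/2 → posterior Normal(-481/255, 14/17)
obs 6: x=-1/4 → posterior Normal(-1945/1104, 35/46)
obs 7: x=-4 → posterior Normal(-2281/1188, 70/99)
obs 8: x=0 → posterior Normal(-2281/1272, 35/53)
obs 9: x=5/4 → posterior Normal(-544/339, 70/113)
obs 10: x=3 → posterior Normal(-481/360, 7/12)
obs 11: x=4 → posterior Normal(-397/381, 70/127)
obs 12: x=5 → posterior Normal(-146/201, 35/67)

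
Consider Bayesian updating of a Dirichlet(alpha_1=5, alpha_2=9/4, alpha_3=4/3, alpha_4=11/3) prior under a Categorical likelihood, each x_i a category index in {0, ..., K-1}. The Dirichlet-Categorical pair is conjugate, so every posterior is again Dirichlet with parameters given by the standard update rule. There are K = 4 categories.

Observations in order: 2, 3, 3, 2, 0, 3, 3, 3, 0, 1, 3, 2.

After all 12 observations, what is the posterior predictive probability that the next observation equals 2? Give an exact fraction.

52/291

obs 1: x=2 → posterior Dirichlet(5, 9/4, 7/3, 11/3)
obs 2: x=3 → posterior Dirichlet(5, 9/4, 7/3, 14/3)
obs 3: x=3 → posterior Dirichlet(5, 9/4, 7/3, 17/3)
obs 4: x=2 → posterior Dirichlet(5, 9/4, 10/3, 17/3)
obs 5: x=0 → posterior Dirichlet(6, 9/4, 10/3, 17/3)
obs 6: x=3 → posterior Dirichlet(6, 9/4, 10/3, 20/3)
obs 7: x=3 → posterior Dirichlet(6, 9/4, 10/3, 23/3)
obs 8: x=3 → posterior Dirichlet(6, 9/4, 10/3, 26/3)
obs 9: x=0 → posterior Dirichlet(7, 9/4, 10/3, 26/3)
obs 10: x=1 → posterior Dirichlet(7, 13/4, 10/3, 26/3)
obs 11: x=3 → posterior Dirichlet(7, 13/4, 10/3, 29/3)
obs 12: x=2 → posterior Dirichlet(7, 13/4, 13/3, 29/3)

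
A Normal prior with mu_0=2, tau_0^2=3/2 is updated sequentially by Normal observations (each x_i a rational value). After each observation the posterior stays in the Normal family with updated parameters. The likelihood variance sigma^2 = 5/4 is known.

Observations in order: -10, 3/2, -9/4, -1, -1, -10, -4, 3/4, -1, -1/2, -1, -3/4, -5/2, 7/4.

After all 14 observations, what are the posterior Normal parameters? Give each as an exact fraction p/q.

mu_0=-170/89, tau_0^2=15/178

obs 1: x=-10 → posterior Normal(-50/11, 15/22)
obs 2: x=3/2 → posterior Normal(-41/17, 15/34)
obs 3: x=-9/4 → posterior Normal(-109/46, 15/46)
obs 4: x=-1 → posterior Normal(-121/58, 15/58)
obs 5: x=-1 → posterior Normal(-19/10, 3/14)
obs 6: x=-10 → posterior Normal(-253/82, 15/82)
obs 7: x=-4 → posterior Normal(-301/94, 15/94)
obs 8: x=3/4 → posterior Normal(-146/53, 15/106)
obs 9: x=-1 → posterior Normal(-152/59, 15/118)
obs 10: x=-1/2 → posterior Normal(-31/13, 3/26)
obs 11: x=-1 → posterior Normal(-161/71, 15/142)
obs 12: x=-3/4 → posterior Normal(-331/154, 15/154)
obs 13: x=-5/2 → posterior Normal(-361/166, 15/166)
obs 14: x=7/4 → posterior Normal(-170/89, 15/178)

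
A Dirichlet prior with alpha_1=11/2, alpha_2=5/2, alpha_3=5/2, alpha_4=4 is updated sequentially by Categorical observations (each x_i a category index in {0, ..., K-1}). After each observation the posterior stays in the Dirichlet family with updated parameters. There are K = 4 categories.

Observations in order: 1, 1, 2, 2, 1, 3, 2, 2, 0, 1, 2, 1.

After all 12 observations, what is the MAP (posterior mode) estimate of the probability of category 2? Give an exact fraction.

13/45

obs 1: x=1 → posterior Dirichlet(11/2, 7/2, 5/2, 4)
obs 2: x=1 → posterior Dirichlet(11/2, 9/2, 5/2, 4)
obs 3: x=2 → posterior Dirichlet(11/2, 9/2, 7/2, 4)
obs 4: x=2 → posterior Dirichlet(11/2, 9/2, 9/2, 4)
obs 5: x=1 → posterior Dirichlet(11/2, 11/2, 9/2, 4)
obs 6: x=3 → posterior Dirichlet(11/2, 11/2, 9/2, 5)
obs 7: x=2 → posterior Dirichlet(11/2, 11/2, 11/2, 5)
obs 8: x=2 → posterior Dirichlet(11/2, 11/2, 13/2, 5)
obs 9: x=0 → posterior Dirichlet(13/2, 11/2, 13/2, 5)
obs 10: x=1 → posterior Dirichlet(13/2, 13/2, 13/2, 5)
obs 11: x=2 → posterior Dirichlet(13/2, 13/2, 15/2, 5)
obs 12: x=1 → posterior Dirichlet(13/2, 15/2, 15/2, 5)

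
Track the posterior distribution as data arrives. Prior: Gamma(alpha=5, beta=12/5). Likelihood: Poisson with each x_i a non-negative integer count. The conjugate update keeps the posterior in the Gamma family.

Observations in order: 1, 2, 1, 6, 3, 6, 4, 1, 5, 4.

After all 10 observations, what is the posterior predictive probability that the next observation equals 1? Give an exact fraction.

24526625615837602162780866346821876554357007751186970308623770331381760/164784859231344618006035281108902875151038371607113799516549032112557003

obs 1: x=1 → posterior Gamma(6, 17/5)
obs 2: x=2 → posterior Gamma(8, 22/5)
obs 3: x=1 → posterior Gamma(9, 27/5)
obs 4: x=6 → posterior Gamma(15, 32/5)
obs 5: x=3 → posterior Gamma(18, 37/5)
obs 6: x=6 → posterior Gamma(24, 42/5)
obs 7: x=4 → posterior Gamma(28, 47/5)
obs 8: x=1 → posterior Gamma(29, 52/5)
obs 9: x=5 → posterior Gamma(34, 57/5)
obs 10: x=4 → posterior Gamma(38, 62/5)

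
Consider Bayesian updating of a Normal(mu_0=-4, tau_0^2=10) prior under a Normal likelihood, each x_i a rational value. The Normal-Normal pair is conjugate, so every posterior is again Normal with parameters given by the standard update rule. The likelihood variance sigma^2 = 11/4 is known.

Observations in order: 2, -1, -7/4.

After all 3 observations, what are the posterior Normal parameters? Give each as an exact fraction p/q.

obs 1: x=2 → posterior Normal(12/17, 110/51)
obs 2: x=-1 → posterior Normal(-4/91, 110/91)
obs 3: x=-7/4 → posterior Normal(-74/131, 110/131)

mu_0=-74/131, tau_0^2=110/131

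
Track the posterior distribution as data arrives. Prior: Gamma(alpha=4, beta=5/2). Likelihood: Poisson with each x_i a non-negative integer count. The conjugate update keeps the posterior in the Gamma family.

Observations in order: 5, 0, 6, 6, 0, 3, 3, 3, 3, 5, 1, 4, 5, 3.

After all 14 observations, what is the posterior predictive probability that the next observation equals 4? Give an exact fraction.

obs 1: x=5 → posterior Gamma(9, 7/2)
obs 2: x=0 → posterior Gamma(9, 9/2)
obs 3: x=6 → posterior Gamma(15, 11/2)
obs 4: x=6 → posterior Gamma(21, 13/2)
obs 5: x=0 → posterior Gamma(21, 15/2)
obs 6: x=3 → posterior Gamma(24, 17/2)
obs 7: x=3 → posterior Gamma(27, 19/2)
obs 8: x=3 → posterior Gamma(30, 21/2)
obs 9: x=3 → posterior Gamma(33, 23/2)
obs 10: x=5 → posterior Gamma(38, 25/2)
obs 11: x=1 → posterior Gamma(39, 27/2)
obs 12: x=4 → posterior Gamma(43, 29/2)
obs 13: x=5 → posterior Gamma(48, 31/2)
obs 14: x=3 → posterior Gamma(51, 33/2)

1407222673219032909293661331339713891642478507559911477229824667748567377679298967472/8389622877462437052844282848727579696941831206291606548575146007351577281951904296875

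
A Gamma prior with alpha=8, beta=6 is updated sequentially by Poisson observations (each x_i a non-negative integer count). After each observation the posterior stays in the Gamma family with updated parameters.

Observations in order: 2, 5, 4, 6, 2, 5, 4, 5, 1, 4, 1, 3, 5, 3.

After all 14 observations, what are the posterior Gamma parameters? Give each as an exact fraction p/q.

alpha=58, beta=20

obs 1: x=2 → posterior Gamma(10, 7)
obs 2: x=5 → posterior Gamma(15, 8)
obs 3: x=4 → posterior Gamma(19, 9)
obs 4: x=6 → posterior Gamma(25, 10)
obs 5: x=2 → posterior Gamma(27, 11)
obs 6: x=5 → posterior Gamma(32, 12)
obs 7: x=4 → posterior Gamma(36, 13)
obs 8: x=5 → posterior Gamma(41, 14)
obs 9: x=1 → posterior Gamma(42, 15)
obs 10: x=4 → posterior Gamma(46, 16)
obs 11: x=1 → posterior Gamma(47, 17)
obs 12: x=3 → posterior Gamma(50, 18)
obs 13: x=5 → posterior Gamma(55, 19)
obs 14: x=3 → posterior Gamma(58, 20)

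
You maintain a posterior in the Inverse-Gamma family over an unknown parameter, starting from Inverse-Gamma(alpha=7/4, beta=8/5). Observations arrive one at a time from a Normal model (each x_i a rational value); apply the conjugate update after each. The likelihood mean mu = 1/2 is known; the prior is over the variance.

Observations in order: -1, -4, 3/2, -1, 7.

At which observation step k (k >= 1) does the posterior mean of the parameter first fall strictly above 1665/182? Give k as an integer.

obs 1: x=-1 → posterior Inverse-Gamma(9/4, 109/40)
obs 2: x=-4 → posterior Inverse-Gamma(11/4, 257/20)
obs 3: x=3/2 → posterior Inverse-Gamma(13/4, 267/20)
obs 4: x=-1 → posterior Inverse-Gamma(15/4, 579/40)
obs 5: x=7 → posterior Inverse-Gamma(17/4, 178/5)

k = 5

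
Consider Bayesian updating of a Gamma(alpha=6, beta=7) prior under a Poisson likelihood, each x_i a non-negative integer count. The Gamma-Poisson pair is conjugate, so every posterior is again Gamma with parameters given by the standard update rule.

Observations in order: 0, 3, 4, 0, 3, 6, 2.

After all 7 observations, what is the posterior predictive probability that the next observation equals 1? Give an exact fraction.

25713597603341927494008700928/84170560980141162872314453125

obs 1: x=0 → posterior Gamma(6, 8)
obs 2: x=3 → posterior Gamma(9, 9)
obs 3: x=4 → posterior Gamma(13, 10)
obs 4: x=0 → posterior Gamma(13, 11)
obs 5: x=3 → posterior Gamma(16, 12)
obs 6: x=6 → posterior Gamma(22, 13)
obs 7: x=2 → posterior Gamma(24, 14)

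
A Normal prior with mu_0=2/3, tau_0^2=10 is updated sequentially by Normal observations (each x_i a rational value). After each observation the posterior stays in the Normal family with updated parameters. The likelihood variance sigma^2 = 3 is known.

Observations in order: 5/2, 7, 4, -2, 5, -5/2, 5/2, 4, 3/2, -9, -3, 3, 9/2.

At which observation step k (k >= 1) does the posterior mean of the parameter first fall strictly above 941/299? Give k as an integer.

obs 1: x=5/2 → posterior Normal(27/13, 30/13)
obs 2: x=7 → posterior Normal(97/23, 30/23)
obs 3: x=4 → posterior Normal(137/33, 10/11)
obs 4: x=-2 → posterior Normal(117/43, 30/43)
obs 5: x=5 → posterior Normal(167/53, 30/53)
obs 6: x=-5/2 → posterior Normal(142/63, 10/21)
obs 7: x=5/2 → posterior Normal(167/73, 30/73)
obs 8: x=4 → posterior Normal(207/83, 30/83)
obs 9: x=3/2 → posterior Normal(74/31, 10/31)
obs 10: x=-9 → posterior Normal(132/103, 30/103)
obs 11: x=-3 → posterior Normal(102/113, 30/113)
obs 12: x=3 → posterior Normal(44/41, 10/41)
obs 13: x=9/2 → posterior Normal(177/133, 30/133)

k = 2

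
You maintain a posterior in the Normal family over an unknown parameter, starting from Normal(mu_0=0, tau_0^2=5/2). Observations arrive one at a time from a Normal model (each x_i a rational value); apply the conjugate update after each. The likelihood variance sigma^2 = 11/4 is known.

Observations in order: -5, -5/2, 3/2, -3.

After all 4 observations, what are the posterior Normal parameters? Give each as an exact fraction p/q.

mu_0=-30/17, tau_0^2=55/102

obs 1: x=-5 → posterior Normal(-50/21, 55/42)
obs 2: x=-5/2 → posterior Normal(-75/31, 55/62)
obs 3: x=3/2 → posterior Normal(-60/41, 55/82)
obs 4: x=-3 → posterior Normal(-30/17, 55/102)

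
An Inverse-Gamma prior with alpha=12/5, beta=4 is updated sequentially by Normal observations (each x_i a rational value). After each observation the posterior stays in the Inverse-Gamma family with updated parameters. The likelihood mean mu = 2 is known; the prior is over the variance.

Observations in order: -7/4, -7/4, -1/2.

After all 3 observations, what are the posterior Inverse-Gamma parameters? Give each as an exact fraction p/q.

alpha=39/10, beta=339/16

obs 1: x=-7/4 → posterior Inverse-Gamma(29/10, 353/32)
obs 2: x=-7/4 → posterior Inverse-Gamma(17/5, 289/16)
obs 3: x=-1/2 → posterior Inverse-Gamma(39/10, 339/16)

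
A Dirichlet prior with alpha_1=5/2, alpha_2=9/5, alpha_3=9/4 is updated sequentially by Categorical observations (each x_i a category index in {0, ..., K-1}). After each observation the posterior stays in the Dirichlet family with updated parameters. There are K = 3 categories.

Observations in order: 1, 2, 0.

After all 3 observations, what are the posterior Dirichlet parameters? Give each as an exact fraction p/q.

obs 1: x=1 → posterior Dirichlet(5/2, 14/5, 9/4)
obs 2: x=2 → posterior Dirichlet(5/2, 14/5, 13/4)
obs 3: x=0 → posterior Dirichlet(7/2, 14/5, 13/4)

alpha_1=7/2, alpha_2=14/5, alpha_3=13/4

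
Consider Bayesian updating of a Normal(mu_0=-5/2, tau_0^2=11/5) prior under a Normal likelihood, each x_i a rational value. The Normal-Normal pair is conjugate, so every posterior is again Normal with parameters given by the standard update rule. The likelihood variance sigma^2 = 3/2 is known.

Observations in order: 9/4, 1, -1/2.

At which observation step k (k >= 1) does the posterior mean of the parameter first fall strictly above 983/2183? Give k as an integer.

k = 2

obs 1: x=9/4 → posterior Normal(12/37, 33/37)
obs 2: x=1 → posterior Normal(34/59, 33/59)
obs 3: x=-1/2 → posterior Normal(23/81, 11/27)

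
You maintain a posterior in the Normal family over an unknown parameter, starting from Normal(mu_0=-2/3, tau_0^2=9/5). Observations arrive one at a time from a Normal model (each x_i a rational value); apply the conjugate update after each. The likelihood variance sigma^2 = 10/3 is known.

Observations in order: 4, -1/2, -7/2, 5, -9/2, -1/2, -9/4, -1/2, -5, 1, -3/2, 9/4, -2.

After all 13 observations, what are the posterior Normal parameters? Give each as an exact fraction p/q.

mu_0=-748/1203, tau_0^2=90/401

obs 1: x=4 → posterior Normal(32/33, 90/77)
obs 2: x=-1/2 → posterior Normal(367/624, 45/52)
obs 3: x=-7/2 → posterior Normal(-100/393, 90/131)
obs 4: x=5 → posterior Normal(305/474, 45/79)
obs 5: x=-9/2 → posterior Normal(-119/1110, 18/37)
obs 6: x=-1/2 → posterior Normal(-25/159, 45/106)
obs 7: x=-9/4 → posterior Normal(-1129/2868, 90/239)
obs 8: x=-1/2 → posterior Normal(-1291/3192, 45/133)
obs 9: x=-5 → posterior Normal(-2911/3516, 90/293)
obs 10: x=1 → posterior Normal(-2587/3840, 9/32)
obs 11: x=-3/2 → posterior Normal(-3073/4164, 90/347)
obs 12: x=9/4 → posterior Normal(-293/561, 45/187)
obs 13: x=-2 → posterior Normal(-748/1203, 90/401)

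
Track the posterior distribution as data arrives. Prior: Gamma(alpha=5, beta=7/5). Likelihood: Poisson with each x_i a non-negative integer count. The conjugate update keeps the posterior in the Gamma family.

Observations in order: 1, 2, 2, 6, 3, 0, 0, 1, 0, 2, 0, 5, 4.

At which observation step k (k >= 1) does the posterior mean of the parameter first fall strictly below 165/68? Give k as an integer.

k = 2

obs 1: x=1 → posterior Gamma(6, 12/5)
obs 2: x=2 → posterior Gamma(8, 17/5)
obs 3: x=2 → posterior Gamma(10, 22/5)
obs 4: x=6 → posterior Gamma(16, 27/5)
obs 5: x=3 → posterior Gamma(19, 32/5)
obs 6: x=0 → posterior Gamma(19, 37/5)
obs 7: x=0 → posterior Gamma(19, 42/5)
obs 8: x=1 → posterior Gamma(20, 47/5)
obs 9: x=0 → posterior Gamma(20, 52/5)
obs 10: x=2 → posterior Gamma(22, 57/5)
obs 11: x=0 → posterior Gamma(22, 62/5)
obs 12: x=5 → posterior Gamma(27, 67/5)
obs 13: x=4 → posterior Gamma(31, 72/5)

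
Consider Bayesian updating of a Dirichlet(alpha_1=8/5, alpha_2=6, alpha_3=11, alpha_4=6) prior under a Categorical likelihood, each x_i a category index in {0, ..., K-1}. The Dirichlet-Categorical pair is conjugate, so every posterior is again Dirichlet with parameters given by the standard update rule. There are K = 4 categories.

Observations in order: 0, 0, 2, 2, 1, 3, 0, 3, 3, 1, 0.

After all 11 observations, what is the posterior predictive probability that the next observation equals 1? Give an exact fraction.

20/89

obs 1: x=0 → posterior Dirichlet(13/5, 6, 11, 6)
obs 2: x=0 → posterior Dirichlet(18/5, 6, 11, 6)
obs 3: x=2 → posterior Dirichlet(18/5, 6, 12, 6)
obs 4: x=2 → posterior Dirichlet(18/5, 6, 13, 6)
obs 5: x=1 → posterior Dirichlet(18/5, 7, 13, 6)
obs 6: x=3 → posterior Dirichlet(18/5, 7, 13, 7)
obs 7: x=0 → posterior Dirichlet(23/5, 7, 13, 7)
obs 8: x=3 → posterior Dirichlet(23/5, 7, 13, 8)
obs 9: x=3 → posterior Dirichlet(23/5, 7, 13, 9)
obs 10: x=1 → posterior Dirichlet(23/5, 8, 13, 9)
obs 11: x=0 → posterior Dirichlet(28/5, 8, 13, 9)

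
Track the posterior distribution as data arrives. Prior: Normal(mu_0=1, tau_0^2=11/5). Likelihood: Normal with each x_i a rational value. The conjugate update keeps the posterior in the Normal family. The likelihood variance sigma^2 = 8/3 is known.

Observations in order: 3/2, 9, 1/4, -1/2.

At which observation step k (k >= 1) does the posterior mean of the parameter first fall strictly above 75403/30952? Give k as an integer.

k = 2

obs 1: x=3/2 → posterior Normal(179/146, 88/73)
obs 2: x=9 → posterior Normal(773/212, 44/53)
obs 3: x=1/4 → posterior Normal(1579/556, 88/139)
obs 4: x=-1/2 → posterior Normal(1513/688, 22/43)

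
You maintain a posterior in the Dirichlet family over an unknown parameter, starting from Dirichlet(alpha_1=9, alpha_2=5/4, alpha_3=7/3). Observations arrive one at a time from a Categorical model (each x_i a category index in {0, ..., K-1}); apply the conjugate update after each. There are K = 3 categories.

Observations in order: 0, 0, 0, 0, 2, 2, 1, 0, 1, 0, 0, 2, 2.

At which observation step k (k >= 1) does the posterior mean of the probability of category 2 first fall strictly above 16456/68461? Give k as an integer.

obs 1: x=0 → posterior Dirichlet(10, 5/4, 7/3)
obs 2: x=0 → posterior Dirichlet(11, 5/4, 7/3)
obs 3: x=0 → posterior Dirichlet(12, 5/4, 7/3)
obs 4: x=0 → posterior Dirichlet(13, 5/4, 7/3)
obs 5: x=2 → posterior Dirichlet(13, 5/4, 10/3)
obs 6: x=2 → posterior Dirichlet(13, 5/4, 13/3)
obs 7: x=1 → posterior Dirichlet(13, 9/4, 13/3)
obs 8: x=0 → posterior Dirichlet(14, 9/4, 13/3)
obs 9: x=1 → posterior Dirichlet(14, 13/4, 13/3)
obs 10: x=0 → posterior Dirichlet(15, 13/4, 13/3)
obs 11: x=0 → posterior Dirichlet(16, 13/4, 13/3)
obs 12: x=2 → posterior Dirichlet(16, 13/4, 16/3)
obs 13: x=2 → posterior Dirichlet(16, 13/4, 19/3)

k = 13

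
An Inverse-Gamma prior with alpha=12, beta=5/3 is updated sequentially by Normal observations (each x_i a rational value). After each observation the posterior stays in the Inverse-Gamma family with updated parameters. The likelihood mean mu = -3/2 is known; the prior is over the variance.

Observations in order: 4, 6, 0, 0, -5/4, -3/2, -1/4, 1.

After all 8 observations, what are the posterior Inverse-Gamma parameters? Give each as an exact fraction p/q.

obs 1: x=4 → posterior Inverse-Gamma(25/2, 403/24)
obs 2: x=6 → posterior Inverse-Gamma(13, 539/12)
obs 3: x=0 → posterior Inverse-Gamma(27/2, 1105/24)
obs 4: x=0 → posterior Inverse-Gamma(14, 283/6)
obs 5: x=-5/4 → posterior Inverse-Gamma(29/2, 4531/96)
obs 6: x=-3/2 → posterior Inverse-Gamma(15, 4531/96)
obs 7: x=-1/4 → posterior Inverse-Gamma(31/2, 2303/48)
obs 8: x=1 → posterior Inverse-Gamma(16, 2453/48)

alpha=16, beta=2453/48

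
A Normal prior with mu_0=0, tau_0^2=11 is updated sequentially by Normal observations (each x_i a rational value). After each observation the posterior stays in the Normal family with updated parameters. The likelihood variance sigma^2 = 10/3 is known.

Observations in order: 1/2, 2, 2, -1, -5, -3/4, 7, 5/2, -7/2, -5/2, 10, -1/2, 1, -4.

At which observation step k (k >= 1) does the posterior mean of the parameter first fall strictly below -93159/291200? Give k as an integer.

obs 1: x=1/2 → posterior Normal(33/86, 110/43)
obs 2: x=2 → posterior Normal(165/152, 55/38)
obs 3: x=2 → posterior Normal(297/218, 110/109)
obs 4: x=-1 → posterior Normal(231/284, 55/71)
obs 5: x=-5 → posterior Normal(-99/350, 22/35)
obs 6: x=-3/4 → posterior Normal(-297/832, 55/104)
obs 7: x=7 → posterior Normal(627/964, 110/241)
obs 8: x=5/2 → posterior Normal(957/1096, 55/137)
obs 9: x=-7/2 → posterior Normal(495/1228, 110/307)
obs 10: x=-5/2 → posterior Normal(33/272, 11/34)
obs 11: x=10 → posterior Normal(1485/1492, 110/373)
obs 12: x=-1/2 → posterior Normal(1419/1624, 55/203)
obs 13: x=1 → posterior Normal(1551/1756, 110/439)
obs 14: x=-4 → posterior Normal(1023/1888, 55/236)

k = 6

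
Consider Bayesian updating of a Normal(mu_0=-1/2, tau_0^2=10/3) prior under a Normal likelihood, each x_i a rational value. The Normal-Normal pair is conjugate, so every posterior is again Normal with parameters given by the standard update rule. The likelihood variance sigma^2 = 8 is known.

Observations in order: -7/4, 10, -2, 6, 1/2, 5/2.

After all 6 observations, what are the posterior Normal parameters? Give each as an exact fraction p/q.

mu_0=281/168, tau_0^2=20/21

obs 1: x=-7/4 → posterior Normal(-59/68, 40/17)
obs 2: x=10 → posterior Normal(141/88, 20/11)
obs 3: x=-2 → posterior Normal(101/108, 40/27)
obs 4: x=6 → posterior Normal(221/128, 5/4)
obs 5: x=1/2 → posterior Normal(231/148, 40/37)
obs 6: x=5/2 → posterior Normal(281/168, 20/21)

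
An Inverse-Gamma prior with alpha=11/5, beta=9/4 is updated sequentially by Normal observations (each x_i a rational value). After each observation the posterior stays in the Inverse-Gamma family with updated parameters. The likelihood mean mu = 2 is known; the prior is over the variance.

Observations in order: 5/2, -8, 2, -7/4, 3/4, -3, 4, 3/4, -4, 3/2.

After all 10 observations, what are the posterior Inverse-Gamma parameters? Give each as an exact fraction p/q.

obs 1: x=5/2 → posterior Inverse-Gamma(27/10, 19/8)
obs 2: x=-8 → posterior Inverse-Gamma(16/5, 419/8)
obs 3: x=2 → posterior Inverse-Gamma(37/10, 419/8)
obs 4: x=-7/4 → posterior Inverse-Gamma(21/5, 1901/32)
obs 5: x=3/4 → posterior Inverse-Gamma(47/10, 963/16)
obs 6: x=-3 → posterior Inverse-Gamma(26/5, 1163/16)
obs 7: x=4 → posterior Inverse-Gamma(57/10, 1195/16)
obs 8: x=3/4 → posterior Inverse-Gamma(31/5, 2415/32)
obs 9: x=-4 → posterior Inverse-Gamma(67/10, 2991/32)
obs 10: x=3/2 → posterior Inverse-Gamma(36/5, 2995/32)

alpha=36/5, beta=2995/32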